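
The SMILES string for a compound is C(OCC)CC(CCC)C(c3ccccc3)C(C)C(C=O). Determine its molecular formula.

Atom tally by fragment:
  C2H5OCH2 → C:3 H:7 O:1
  CH2 → C:1 H:2
  CH(CH2CH2CH3) → C:4 H:8
  CH(C6H5) → C:7 H:6
  CH(CH3) → C:2 H:4
  CH2CHO → C:2 H:3 O:1
Element totals:
  C: 19
  H: 30
  O: 2

C19H30O2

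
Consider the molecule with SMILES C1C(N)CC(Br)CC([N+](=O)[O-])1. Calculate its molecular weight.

223.07 g/mol

Atom tally by fragment:
  cyclohexane ring core → C:6 H:12
  (− 3 ring H displaced by substituents)
  + NH2 → N:1 H:2
  + Br → Br:1
  + NO2 → N:1 O:2
Element totals:
  C: 6
  H: 11
  Br: 1
  N: 2
  O: 2
Molecular formula: C6H11BrN2O2.
  M = 6(12.011) + 11(1.008) + 79.904 + 2(14.007) + 2(15.999)
    = 72.066 + 11.088 + 79.904 + 28.014 + 31.998 = 223.070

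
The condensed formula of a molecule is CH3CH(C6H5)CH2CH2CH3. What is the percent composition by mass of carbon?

Element totals:
  C: 11
  H: 16
Molecular formula: C11H16.
Molar mass = 148.249 g/mol.
Mass from C: 11 × 12.011 = 132.121 g/mol.
%C = 132.121 / 148.249 × 100 = 89.12%.

89.12%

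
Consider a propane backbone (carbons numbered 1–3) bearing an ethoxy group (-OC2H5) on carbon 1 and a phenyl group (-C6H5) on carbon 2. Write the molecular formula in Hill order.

C11H16O

Atom tally by fragment:
  C2H5OCH2 → C:3 H:7 O:1
  CH(C6H5) → C:7 H:6
  CH3 → C:1 H:3
Element totals:
  C: 11
  H: 16
  O: 1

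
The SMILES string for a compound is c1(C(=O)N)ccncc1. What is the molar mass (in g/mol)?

122.13 g/mol

Atom tally by fragment:
  pyridine ring core → C:5 H:5 N:1
  (− 1 ring H displaced by substituents)
  + CONH2 → C:1 H:2 O:1 N:1
Element totals:
  C: 6
  H: 6
  N: 2
  O: 1
Molecular formula: C6H6N2O.
  M = 6(12.011) + 6(1.008) + 2(14.007) + 15.999
    = 72.066 + 6.048 + 28.014 + 15.999 = 122.127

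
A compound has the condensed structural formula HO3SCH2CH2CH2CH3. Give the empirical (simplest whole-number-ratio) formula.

Atom tally by fragment:
  HO3SCH2 → C:1 H:3 S:1 O:3
  CH2 → C:1 H:2
  CH2 → C:1 H:2
  CH3 → C:1 H:3
Element totals:
  C: 4
  H: 10
  O: 3
  S: 1
Molecular formula: C4H10O3S.
gcd of subscripts (4, 10, 3, 1) = 1, so the empirical formula equals the molecular formula.

C4H10O3S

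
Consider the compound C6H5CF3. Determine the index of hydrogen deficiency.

Element totals:
  C: 7
  H: 5
  F: 3
Molecular formula: C7H5F3.
DoU = (2C + 2 + N − H − X) / 2 = (2·7 + 2 + 0 − 5 − 3) / 2 = 4.

4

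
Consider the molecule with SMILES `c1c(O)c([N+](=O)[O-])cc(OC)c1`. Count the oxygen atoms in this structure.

Atom tally by fragment:
  benzene ring core → C:6 H:6
  (− 3 ring H displaced by substituents)
  + OH → O:1 H:1
  + NO2 → N:1 O:2
  + OCH3 → C:1 H:3 O:1
Element totals:
  C: 7
  H: 7
  N: 1
  O: 4

4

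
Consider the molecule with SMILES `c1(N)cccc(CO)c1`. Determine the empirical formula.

C7H9NO

Atom tally by fragment:
  benzene ring core → C:6 H:6
  (− 2 ring H displaced by substituents)
  + NH2 → N:1 H:2
  + CH2OH → C:1 H:3 O:1
Element totals:
  C: 7
  H: 9
  N: 1
  O: 1
Molecular formula: C7H9NO.
gcd of subscripts (7, 9, 1, 1) = 1, so the empirical formula equals the molecular formula.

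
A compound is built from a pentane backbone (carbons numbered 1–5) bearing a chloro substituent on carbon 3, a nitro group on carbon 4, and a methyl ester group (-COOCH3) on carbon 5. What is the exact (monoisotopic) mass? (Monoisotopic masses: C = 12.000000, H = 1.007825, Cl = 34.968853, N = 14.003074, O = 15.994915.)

209.0455

Atom tally by fragment:
  CH3 → C:1 H:3
  CH2 → C:1 H:2
  CH(Cl) → C:1 H:1 Cl:1
  CH(NO2) → C:1 H:1 N:1 O:2
  CH2COOCH3 → C:3 H:5 O:2
Element totals:
  C: 7
  H: 12
  Cl: 1
  N: 1
  O: 4
Molecular formula: C7H12ClNO4.
  M = 7(12.0) + 12(1.007825) + 34.968853 + 14.003074 + 4(15.994915)
    = 84.000000 + 12.093900 + 34.968853 + 14.003074 + 63.979660 = 209.045487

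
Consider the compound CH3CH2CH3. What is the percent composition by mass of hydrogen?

Atom tally by fragment:
  CH3 → C:1 H:3
  CH2 → C:1 H:2
  CH3 → C:1 H:3
Element totals:
  C: 3
  H: 8
Molecular formula: C3H8.
Molar mass = 44.097 g/mol.
Mass from H: 8 × 1.008 = 8.064 g/mol.
%H = 8.064 / 44.097 × 100 = 18.29%.

18.29%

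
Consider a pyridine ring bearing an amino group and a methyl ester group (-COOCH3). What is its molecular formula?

C7H8N2O2

Atom tally by fragment:
  pyridine ring core → C:5 H:5 N:1
  (− 2 ring H displaced by substituents)
  + NH2 → N:1 H:2
  + COOCH3 → C:2 H:3 O:2
Element totals:
  C: 7
  H: 8
  N: 2
  O: 2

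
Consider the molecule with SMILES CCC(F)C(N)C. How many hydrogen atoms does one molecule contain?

12

Atom tally by fragment:
  CH3 → C:1 H:3
  CH2 → C:1 H:2
  CH(F) → C:1 H:1 F:1
  CH(NH2) → C:1 H:3 N:1
  CH3 → C:1 H:3
Element totals:
  C: 5
  H: 12
  F: 1
  N: 1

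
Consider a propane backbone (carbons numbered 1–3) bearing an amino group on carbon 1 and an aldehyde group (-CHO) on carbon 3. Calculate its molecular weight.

Atom tally by fragment:
  H2NCH2 → C:1 H:4 N:1
  CH2 → C:1 H:2
  CH2CHO → C:2 H:3 O:1
Element totals:
  C: 4
  H: 9
  N: 1
  O: 1
Molecular formula: C4H9NO.
  M = 4(12.011) + 9(1.008) + 14.007 + 15.999
    = 48.044 + 9.072 + 14.007 + 15.999 = 87.122

87.12 g/mol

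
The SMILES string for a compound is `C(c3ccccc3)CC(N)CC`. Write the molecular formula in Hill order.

C11H17N

Atom tally by fragment:
  C6H5CH2 → C:7 H:7
  CH2 → C:1 H:2
  CH(NH2) → C:1 H:3 N:1
  CH2 → C:1 H:2
  CH3 → C:1 H:3
Element totals:
  C: 11
  H: 17
  N: 1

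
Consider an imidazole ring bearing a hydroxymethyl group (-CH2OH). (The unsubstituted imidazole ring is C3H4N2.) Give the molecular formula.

Atom tally by fragment:
  imidazole ring core → C:3 H:4 N:2
  (− 1 ring H displaced by substituents)
  + CH2OH → C:1 H:3 O:1
Element totals:
  C: 4
  H: 6
  N: 2
  O: 1

C4H6N2O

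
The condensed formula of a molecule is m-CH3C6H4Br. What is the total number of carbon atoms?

Atom tally by fragment:
  benzene ring core → C:6 H:6
  (− 2 ring H displaced by substituents)
  + CH3 → C:1 H:3
  + Br → Br:1
Element totals:
  C: 7
  H: 7
  Br: 1

7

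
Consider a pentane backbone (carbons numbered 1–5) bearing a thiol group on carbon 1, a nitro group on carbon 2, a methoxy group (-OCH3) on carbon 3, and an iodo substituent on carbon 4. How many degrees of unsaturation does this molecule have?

1

Atom tally by fragment:
  HSCH2 → C:1 H:3 S:1
  CH(NO2) → C:1 H:1 N:1 O:2
  CH(OCH3) → C:2 H:4 O:1
  CH(I) → C:1 H:1 I:1
  CH3 → C:1 H:3
Element totals:
  C: 6
  H: 12
  I: 1
  N: 1
  O: 3
  S: 1
Molecular formula: C6H12INO3S.
DoU = (2C + 2 + N − H − X) / 2 = (2·6 + 2 + 1 − 12 − 1) / 2 = 1.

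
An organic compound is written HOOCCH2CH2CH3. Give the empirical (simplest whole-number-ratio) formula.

C2H4O

Atom tally by fragment:
  HOOCCH2 → C:2 H:3 O:2
  CH2 → C:1 H:2
  CH3 → C:1 H:3
Element totals:
  C: 4
  H: 8
  O: 2
Molecular formula: C4H8O2.
gcd of subscripts = 2; dividing each by 2:
  C: 4/2 = 2
  H: 8/2 = 4
  O: 2/2 = 1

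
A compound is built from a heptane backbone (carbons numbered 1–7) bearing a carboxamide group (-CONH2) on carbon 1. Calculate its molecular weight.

Atom tally by fragment:
  H2NOCCH2 → C:2 H:4 O:1 N:1
  CH2 → C:1 H:2
  CH2 → C:1 H:2
  CH2 → C:1 H:2
  CH2 → C:1 H:2
  CH2 → C:1 H:2
  CH3 → C:1 H:3
Element totals:
  C: 8
  H: 17
  N: 1
  O: 1
Molecular formula: C8H17NO.
  M = 8(12.011) + 17(1.008) + 14.007 + 15.999
    = 96.088 + 17.136 + 14.007 + 15.999 = 143.230

143.23 g/mol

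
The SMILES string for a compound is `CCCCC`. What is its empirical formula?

C5H12

Atom tally by fragment:
  CH3 → C:1 H:3
  CH2 → C:1 H:2
  CH2 → C:1 H:2
  CH2 → C:1 H:2
  CH3 → C:1 H:3
Element totals:
  C: 5
  H: 12
Molecular formula: C5H12.
gcd of subscripts (5, 12) = 1, so the empirical formula equals the molecular formula.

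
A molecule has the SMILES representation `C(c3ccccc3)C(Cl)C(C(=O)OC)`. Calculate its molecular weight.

212.67 g/mol

Atom tally by fragment:
  C6H5CH2 → C:7 H:7
  CH(Cl) → C:1 H:1 Cl:1
  CH2COOCH3 → C:3 H:5 O:2
Element totals:
  C: 11
  H: 13
  Cl: 1
  O: 2
Molecular formula: C11H13ClO2.
  M = 11(12.011) + 13(1.008) + 35.45 + 2(15.999)
    = 132.121 + 13.104 + 35.450 + 31.998 = 212.673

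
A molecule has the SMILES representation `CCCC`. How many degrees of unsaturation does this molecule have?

0

Atom tally by fragment:
  CH3 → C:1 H:3
  CH2 → C:1 H:2
  CH2 → C:1 H:2
  CH3 → C:1 H:3
Element totals:
  C: 4
  H: 10
Molecular formula: C4H10.
DoU = (2C + 2 + N − H − X) / 2 = (2·4 + 2 + 0 − 10 − 0) / 2 = 0.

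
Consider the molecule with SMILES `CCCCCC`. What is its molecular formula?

Atom tally by fragment:
  CH3 → C:1 H:3
  CH2 → C:1 H:2
  CH2 → C:1 H:2
  CH2 → C:1 H:2
  CH2 → C:1 H:2
  CH3 → C:1 H:3
Element totals:
  C: 6
  H: 14

C6H14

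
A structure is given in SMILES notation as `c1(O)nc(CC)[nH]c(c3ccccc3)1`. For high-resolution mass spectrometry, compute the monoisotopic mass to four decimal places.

Atom tally by fragment:
  imidazole ring core → C:3 H:4 N:2
  (− 3 ring H displaced by substituents)
  + OH → O:1 H:1
  + C2H5 → C:2 H:5
  + C6H5 → C:6 H:5
Element totals:
  C: 11
  H: 12
  N: 2
  O: 1
Molecular formula: C11H12N2O.
  M = 11(12.0) + 12(1.007825) + 2(14.003074) + 15.994915
    = 132.000000 + 12.093900 + 28.006148 + 15.994915 = 188.094963

188.0950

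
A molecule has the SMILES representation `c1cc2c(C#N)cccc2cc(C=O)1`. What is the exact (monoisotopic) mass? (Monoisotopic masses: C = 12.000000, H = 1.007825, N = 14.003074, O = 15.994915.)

181.0528

Atom tally by fragment:
  naphthalene ring system core → C:10 H:8
  (− 2 ring H displaced by substituents)
  + CN → C:1 N:1
  + CHO → C:1 H:1 O:1
Element totals:
  C: 12
  H: 7
  N: 1
  O: 1
Molecular formula: C12H7NO.
  M = 12(12.0) + 7(1.007825) + 14.003074 + 15.994915
    = 144.000000 + 7.054775 + 14.003074 + 15.994915 = 181.052764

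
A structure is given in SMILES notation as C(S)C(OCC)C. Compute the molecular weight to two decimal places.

Atom tally by fragment:
  HSCH2 → C:1 H:3 S:1
  CH(OC2H5) → C:3 H:6 O:1
  CH3 → C:1 H:3
Element totals:
  C: 5
  H: 12
  O: 1
  S: 1
Molecular formula: C5H12OS.
  M = 5(12.011) + 12(1.008) + 15.999 + 32.06
    = 60.055 + 12.096 + 15.999 + 32.060 = 120.210

120.21 g/mol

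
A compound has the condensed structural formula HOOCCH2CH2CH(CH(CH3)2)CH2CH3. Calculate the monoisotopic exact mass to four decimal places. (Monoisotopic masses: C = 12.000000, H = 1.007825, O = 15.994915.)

Atom tally by fragment:
  HOOCCH2 → C:2 H:3 O:2
  CH2 → C:1 H:2
  CH(CH(CH3)2) → C:4 H:8
  CH2 → C:1 H:2
  CH3 → C:1 H:3
Element totals:
  C: 9
  H: 18
  O: 2
Molecular formula: C9H18O2.
  M = 9(12.0) + 18(1.007825) + 2(15.994915)
    = 108.000000 + 18.140850 + 31.989830 = 158.130680

158.1307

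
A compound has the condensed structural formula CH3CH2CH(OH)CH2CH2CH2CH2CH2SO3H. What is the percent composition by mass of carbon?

45.69%

Atom tally by fragment:
  CH3 → C:1 H:3
  CH2 → C:1 H:2
  CH(OH) → C:1 H:2 O:1
  CH2 → C:1 H:2
  CH2 → C:1 H:2
  CH2 → C:1 H:2
  CH2 → C:1 H:2
  CH2SO3H → C:1 H:3 S:1 O:3
Element totals:
  C: 8
  H: 18
  O: 4
  S: 1
Molecular formula: C8H18O4S.
Molar mass = 210.288 g/mol.
Mass from C: 8 × 12.011 = 96.088 g/mol.
%C = 96.088 / 210.288 × 100 = 45.69%.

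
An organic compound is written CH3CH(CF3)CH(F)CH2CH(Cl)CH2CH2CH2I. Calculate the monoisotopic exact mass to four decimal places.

359.9765

Atom tally by fragment:
  CH3 → C:1 H:3
  CH(CF3) → C:2 H:1 F:3
  CH(F) → C:1 H:1 F:1
  CH2 → C:1 H:2
  CH(Cl) → C:1 H:1 Cl:1
  CH2 → C:1 H:2
  CH2 → C:1 H:2
  CH2I → C:1 H:2 I:1
Element totals:
  C: 9
  H: 14
  Cl: 1
  F: 4
  I: 1
Molecular formula: C9H14ClF4I.
  M = 9(12.0) + 14(1.007825) + 34.968853 + 4(18.998403) + 126.904472
    = 108.000000 + 14.109550 + 34.968853 + 75.993612 + 126.904472 = 359.976487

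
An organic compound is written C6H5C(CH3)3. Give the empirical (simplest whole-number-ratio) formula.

Atom tally by fragment:
  benzene ring core → C:6 H:6
  (− 1 ring H displaced by substituents)
  + C(CH3)3 → C:4 H:9
Element totals:
  C: 10
  H: 14
Molecular formula: C10H14.
gcd of subscripts = 2; dividing each by 2:
  C: 10/2 = 5
  H: 14/2 = 7

C5H7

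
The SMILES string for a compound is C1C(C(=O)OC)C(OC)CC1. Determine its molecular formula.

C8H14O3

Atom tally by fragment:
  cyclopentane ring core → C:5 H:10
  (− 2 ring H displaced by substituents)
  + COOCH3 → C:2 H:3 O:2
  + OCH3 → C:1 H:3 O:1
Element totals:
  C: 8
  H: 14
  O: 3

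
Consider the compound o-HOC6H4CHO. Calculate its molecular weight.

Atom tally by fragment:
  benzene ring core → C:6 H:6
  (− 2 ring H displaced by substituents)
  + OH → O:1 H:1
  + CHO → C:1 H:1 O:1
Element totals:
  C: 7
  H: 6
  O: 2
Molecular formula: C7H6O2.
  M = 7(12.011) + 6(1.008) + 2(15.999)
    = 84.077 + 6.048 + 31.998 = 122.123

122.12 g/mol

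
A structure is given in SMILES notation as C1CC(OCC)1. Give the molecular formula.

C5H10O

Atom tally by fragment:
  cyclopropane ring core → C:3 H:6
  (− 1 ring H displaced by substituents)
  + OC2H5 → C:2 H:5 O:1
Element totals:
  C: 5
  H: 10
  O: 1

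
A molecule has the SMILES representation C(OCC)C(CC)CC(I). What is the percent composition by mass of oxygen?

Atom tally by fragment:
  C2H5OCH2 → C:3 H:7 O:1
  CH(C2H5) → C:3 H:6
  CH2 → C:1 H:2
  CH2I → C:1 H:2 I:1
Element totals:
  C: 8
  H: 17
  I: 1
  O: 1
Molecular formula: C8H17IO.
Molar mass = 256.127 g/mol.
Mass from O: 1 × 15.999 = 15.999 g/mol.
%O = 15.999 / 256.127 × 100 = 6.25%.

6.25%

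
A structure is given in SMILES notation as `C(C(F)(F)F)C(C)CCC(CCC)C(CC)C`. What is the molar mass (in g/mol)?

Atom tally by fragment:
  F3CCH2 → C:2 H:2 F:3
  CH(CH3) → C:2 H:4
  CH2 → C:1 H:2
  CH2 → C:1 H:2
  CH(CH2CH2CH3) → C:4 H:8
  CH(C2H5) → C:3 H:6
  CH3 → C:1 H:3
Element totals:
  C: 14
  H: 27
  F: 3
Molecular formula: C14H27F3.
  M = 14(12.011) + 27(1.008) + 3(18.998)
    = 168.154 + 27.216 + 56.994 = 252.364

252.36 g/mol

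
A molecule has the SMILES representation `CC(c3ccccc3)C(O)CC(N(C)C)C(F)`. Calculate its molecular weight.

239.33 g/mol

Atom tally by fragment:
  CH3 → C:1 H:3
  CH(C6H5) → C:7 H:6
  CH(OH) → C:1 H:2 O:1
  CH2 → C:1 H:2
  CH(N(CH3)2) → C:3 H:7 N:1
  CH2F → C:1 H:2 F:1
Element totals:
  C: 14
  H: 22
  F: 1
  N: 1
  O: 1
Molecular formula: C14H22FNO.
  M = 14(12.011) + 22(1.008) + 18.998 + 14.007 + 15.999
    = 168.154 + 22.176 + 18.998 + 14.007 + 15.999 = 239.334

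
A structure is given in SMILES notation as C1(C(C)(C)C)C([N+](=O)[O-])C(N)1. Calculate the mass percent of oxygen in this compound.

20.23%

Atom tally by fragment:
  cyclopropane ring core → C:3 H:6
  (− 3 ring H displaced by substituents)
  + C(CH3)3 → C:4 H:9
  + NO2 → N:1 O:2
  + NH2 → N:1 H:2
Element totals:
  C: 7
  H: 14
  N: 2
  O: 2
Molecular formula: C7H14N2O2.
Molar mass = 158.201 g/mol.
Mass from O: 2 × 15.999 = 31.998 g/mol.
%O = 31.998 / 158.201 × 100 = 20.23%.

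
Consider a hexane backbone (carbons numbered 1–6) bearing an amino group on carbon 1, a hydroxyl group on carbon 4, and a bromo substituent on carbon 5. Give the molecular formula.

Atom tally by fragment:
  H2NCH2 → C:1 H:4 N:1
  CH2 → C:1 H:2
  CH2 → C:1 H:2
  CH(OH) → C:1 H:2 O:1
  CH(Br) → C:1 H:1 Br:1
  CH3 → C:1 H:3
Element totals:
  C: 6
  H: 14
  Br: 1
  N: 1
  O: 1

C6H14BrNO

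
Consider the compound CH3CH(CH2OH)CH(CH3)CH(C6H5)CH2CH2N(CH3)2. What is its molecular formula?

Element totals:
  C: 16
  H: 27
  N: 1
  O: 1

C16H27NO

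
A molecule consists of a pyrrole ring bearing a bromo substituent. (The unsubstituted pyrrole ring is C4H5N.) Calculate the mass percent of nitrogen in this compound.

9.59%

Atom tally by fragment:
  pyrrole ring core → C:4 H:5 N:1
  (− 1 ring H displaced by substituents)
  + Br → Br:1
Element totals:
  C: 4
  H: 4
  Br: 1
  N: 1
Molecular formula: C4H4BrN.
Molar mass = 145.987 g/mol.
Mass from N: 1 × 14.007 = 14.007 g/mol.
%N = 14.007 / 145.987 × 100 = 9.59%.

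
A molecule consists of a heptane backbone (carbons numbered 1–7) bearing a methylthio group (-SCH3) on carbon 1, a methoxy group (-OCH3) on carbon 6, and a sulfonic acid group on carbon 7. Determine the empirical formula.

C9H20O4S2

Atom tally by fragment:
  CH3SCH2 → C:2 H:5 S:1
  CH2 → C:1 H:2
  CH2 → C:1 H:2
  CH2 → C:1 H:2
  CH2 → C:1 H:2
  CH(OCH3) → C:2 H:4 O:1
  CH2SO3H → C:1 H:3 S:1 O:3
Element totals:
  C: 9
  H: 20
  O: 4
  S: 2
Molecular formula: C9H20O4S2.
gcd of subscripts (9, 20, 4, 2) = 1, so the empirical formula equals the molecular formula.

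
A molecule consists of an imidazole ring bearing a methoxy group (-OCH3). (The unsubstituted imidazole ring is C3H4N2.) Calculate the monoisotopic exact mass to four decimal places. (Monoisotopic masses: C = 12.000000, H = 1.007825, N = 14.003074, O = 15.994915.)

98.0480

Atom tally by fragment:
  imidazole ring core → C:3 H:4 N:2
  (− 1 ring H displaced by substituents)
  + OCH3 → C:1 H:3 O:1
Element totals:
  C: 4
  H: 6
  N: 2
  O: 1
Molecular formula: C4H6N2O.
  M = 4(12.0) + 6(1.007825) + 2(14.003074) + 15.994915
    = 48.000000 + 6.046950 + 28.006148 + 15.994915 = 98.048013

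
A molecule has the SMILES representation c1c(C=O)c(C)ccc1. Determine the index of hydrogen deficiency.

Atom tally by fragment:
  benzene ring core → C:6 H:6
  (− 2 ring H displaced by substituents)
  + CHO → C:1 H:1 O:1
  + CH3 → C:1 H:3
Element totals:
  C: 8
  H: 8
  O: 1
Molecular formula: C8H8O.
DoU = (2C + 2 + N − H − X) / 2 = (2·8 + 2 + 0 − 8 − 0) / 2 = 5.

5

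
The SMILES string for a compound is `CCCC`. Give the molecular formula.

C4H10

Atom tally by fragment:
  CH3 → C:1 H:3
  CH2 → C:1 H:2
  CH2 → C:1 H:2
  CH3 → C:1 H:3
Element totals:
  C: 4
  H: 10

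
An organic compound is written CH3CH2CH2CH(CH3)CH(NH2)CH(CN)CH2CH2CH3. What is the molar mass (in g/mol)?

182.31 g/mol

Element totals:
  C: 11
  H: 22
  N: 2
Molecular formula: C11H22N2.
  M = 11(12.011) + 22(1.008) + 2(14.007)
    = 132.121 + 22.176 + 28.014 = 182.311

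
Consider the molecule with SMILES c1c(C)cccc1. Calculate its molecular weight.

92.14 g/mol

Atom tally by fragment:
  benzene ring core → C:6 H:6
  (− 1 ring H displaced by substituents)
  + CH3 → C:1 H:3
Element totals:
  C: 7
  H: 8
Molecular formula: C7H8.
  M = 7(12.011) + 8(1.008)
    = 84.077 + 8.064 = 92.141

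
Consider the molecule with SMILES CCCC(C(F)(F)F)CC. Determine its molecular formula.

C7H13F3

Atom tally by fragment:
  CH3 → C:1 H:3
  CH2 → C:1 H:2
  CH2 → C:1 H:2
  CH(CF3) → C:2 H:1 F:3
  CH2 → C:1 H:2
  CH3 → C:1 H:3
Element totals:
  C: 7
  H: 13
  F: 3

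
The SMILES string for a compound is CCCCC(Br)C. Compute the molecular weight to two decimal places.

Atom tally by fragment:
  CH3 → C:1 H:3
  CH2 → C:1 H:2
  CH2 → C:1 H:2
  CH2 → C:1 H:2
  CH(Br) → C:1 H:1 Br:1
  CH3 → C:1 H:3
Element totals:
  C: 6
  H: 13
  Br: 1
Molecular formula: C6H13Br.
  M = 6(12.011) + 13(1.008) + 79.904
    = 72.066 + 13.104 + 79.904 = 165.074

165.07 g/mol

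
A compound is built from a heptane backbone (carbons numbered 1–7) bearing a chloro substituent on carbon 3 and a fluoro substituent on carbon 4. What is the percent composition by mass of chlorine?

Atom tally by fragment:
  CH3 → C:1 H:3
  CH2 → C:1 H:2
  CH(Cl) → C:1 H:1 Cl:1
  CH(F) → C:1 H:1 F:1
  CH2 → C:1 H:2
  CH2 → C:1 H:2
  CH3 → C:1 H:3
Element totals:
  C: 7
  H: 14
  Cl: 1
  F: 1
Molecular formula: C7H14ClF.
Molar mass = 152.637 g/mol.
Mass from Cl: 1 × 35.45 = 35.450 g/mol.
%Cl = 35.450 / 152.637 × 100 = 23.23%.

23.23%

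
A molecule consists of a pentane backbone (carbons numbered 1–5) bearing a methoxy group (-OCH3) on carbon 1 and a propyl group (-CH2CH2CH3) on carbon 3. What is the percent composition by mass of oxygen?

11.09%

Atom tally by fragment:
  CH3OCH2 → C:2 H:5 O:1
  CH2 → C:1 H:2
  CH(CH2CH2CH3) → C:4 H:8
  CH2 → C:1 H:2
  CH3 → C:1 H:3
Element totals:
  C: 9
  H: 20
  O: 1
Molecular formula: C9H20O.
Molar mass = 144.258 g/mol.
Mass from O: 1 × 15.999 = 15.999 g/mol.
%O = 15.999 / 144.258 × 100 = 11.09%.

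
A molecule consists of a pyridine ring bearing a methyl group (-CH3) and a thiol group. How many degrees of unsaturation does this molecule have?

Atom tally by fragment:
  pyridine ring core → C:5 H:5 N:1
  (− 2 ring H displaced by substituents)
  + CH3 → C:1 H:3
  + SH → S:1 H:1
Element totals:
  C: 6
  H: 7
  N: 1
  S: 1
Molecular formula: C6H7NS.
DoU = (2C + 2 + N − H − X) / 2 = (2·6 + 2 + 1 − 7 − 0) / 2 = 4.

4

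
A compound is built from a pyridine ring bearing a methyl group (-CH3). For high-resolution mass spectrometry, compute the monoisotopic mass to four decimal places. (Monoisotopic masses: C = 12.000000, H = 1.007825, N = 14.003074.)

Atom tally by fragment:
  pyridine ring core → C:5 H:5 N:1
  (− 1 ring H displaced by substituents)
  + CH3 → C:1 H:3
Element totals:
  C: 6
  H: 7
  N: 1
Molecular formula: C6H7N.
  M = 6(12.0) + 7(1.007825) + 14.003074
    = 72.000000 + 7.054775 + 14.003074 = 93.057849

93.0578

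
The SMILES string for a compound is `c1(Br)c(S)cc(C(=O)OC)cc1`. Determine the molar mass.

Atom tally by fragment:
  benzene ring core → C:6 H:6
  (− 3 ring H displaced by substituents)
  + Br → Br:1
  + SH → S:1 H:1
  + COOCH3 → C:2 H:3 O:2
Element totals:
  C: 8
  H: 7
  Br: 1
  O: 2
  S: 1
Molecular formula: C8H7BrO2S.
  M = 8(12.011) + 7(1.008) + 79.904 + 2(15.999) + 32.06
    = 96.088 + 7.056 + 79.904 + 31.998 + 32.060 = 247.106

247.11 g/mol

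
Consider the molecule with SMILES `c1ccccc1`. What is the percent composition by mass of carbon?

Atom tally by fragment:
  benzene ring core → C:6 H:6
Element totals:
  C: 6
  H: 6
Molecular formula: C6H6.
Molar mass = 78.114 g/mol.
Mass from C: 6 × 12.011 = 72.066 g/mol.
%C = 72.066 / 78.114 × 100 = 92.26%.

92.26%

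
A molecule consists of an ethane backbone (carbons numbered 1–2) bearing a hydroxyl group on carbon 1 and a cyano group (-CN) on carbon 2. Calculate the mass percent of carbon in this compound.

Atom tally by fragment:
  HOCH2 → C:1 H:3 O:1
  CH2CN → C:2 H:2 N:1
Element totals:
  C: 3
  H: 5
  N: 1
  O: 1
Molecular formula: C3H5NO.
Molar mass = 71.079 g/mol.
Mass from C: 3 × 12.011 = 36.033 g/mol.
%C = 36.033 / 71.079 × 100 = 50.69%.

50.69%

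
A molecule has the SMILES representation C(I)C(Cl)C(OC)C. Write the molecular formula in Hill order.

Atom tally by fragment:
  ICH2 → C:1 H:2 I:1
  CH(Cl) → C:1 H:1 Cl:1
  CH(OCH3) → C:2 H:4 O:1
  CH3 → C:1 H:3
Element totals:
  C: 5
  H: 10
  Cl: 1
  I: 1
  O: 1

C5H10ClIO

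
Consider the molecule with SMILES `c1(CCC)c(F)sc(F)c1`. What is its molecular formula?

Atom tally by fragment:
  thiophene ring core → C:4 H:4 S:1
  (− 3 ring H displaced by substituents)
  + CH2CH2CH3 → C:3 H:7
  + F → F:1
  + F → F:1
Element totals:
  C: 7
  H: 8
  F: 2
  S: 1

C7H8F2S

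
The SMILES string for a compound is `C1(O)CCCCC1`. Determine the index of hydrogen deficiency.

1

Atom tally by fragment:
  cyclohexane ring core → C:6 H:12
  (− 1 ring H displaced by substituents)
  + OH → O:1 H:1
Element totals:
  C: 6
  H: 12
  O: 1
Molecular formula: C6H12O.
DoU = (2C + 2 + N − H − X) / 2 = (2·6 + 2 + 0 − 12 − 0) / 2 = 1.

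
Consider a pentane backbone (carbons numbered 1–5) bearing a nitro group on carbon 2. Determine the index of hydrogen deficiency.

1

Atom tally by fragment:
  CH3 → C:1 H:3
  CH(NO2) → C:1 H:1 N:1 O:2
  CH2 → C:1 H:2
  CH2 → C:1 H:2
  CH3 → C:1 H:3
Element totals:
  C: 5
  H: 11
  N: 1
  O: 2
Molecular formula: C5H11NO2.
DoU = (2C + 2 + N − H − X) / 2 = (2·5 + 2 + 1 − 11 − 0) / 2 = 1.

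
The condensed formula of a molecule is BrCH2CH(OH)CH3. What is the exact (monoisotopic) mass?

Element totals:
  C: 3
  H: 7
  Br: 1
  O: 1
Molecular formula: C3H7BrO.
  M = 3(12.0) + 7(1.007825) + 78.918338 + 15.994915
    = 36.000000 + 7.054775 + 78.918338 + 15.994915 = 137.968028

137.9680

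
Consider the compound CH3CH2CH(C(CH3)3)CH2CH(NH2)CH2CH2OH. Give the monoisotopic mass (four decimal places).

187.1936

Atom tally by fragment:
  CH3 → C:1 H:3
  CH2 → C:1 H:2
  CH(C(CH3)3) → C:5 H:10
  CH2 → C:1 H:2
  CH(NH2) → C:1 H:3 N:1
  CH2CH2OH → C:2 H:5 O:1
Element totals:
  C: 11
  H: 25
  N: 1
  O: 1
Molecular formula: C11H25NO.
  M = 11(12.0) + 25(1.007825) + 14.003074 + 15.994915
    = 132.000000 + 25.195625 + 14.003074 + 15.994915 = 187.193614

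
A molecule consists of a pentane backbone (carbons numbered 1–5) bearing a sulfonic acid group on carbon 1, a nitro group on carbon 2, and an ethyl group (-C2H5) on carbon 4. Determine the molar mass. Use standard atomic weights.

225.26 g/mol

Atom tally by fragment:
  HO3SCH2 → C:1 H:3 S:1 O:3
  CH(NO2) → C:1 H:1 N:1 O:2
  CH2 → C:1 H:2
  CH(C2H5) → C:3 H:6
  CH3 → C:1 H:3
Element totals:
  C: 7
  H: 15
  N: 1
  O: 5
  S: 1
Molecular formula: C7H15NO5S.
  M = 7(12.011) + 15(1.008) + 14.007 + 5(15.999) + 32.06
    = 84.077 + 15.120 + 14.007 + 79.995 + 32.060 = 225.259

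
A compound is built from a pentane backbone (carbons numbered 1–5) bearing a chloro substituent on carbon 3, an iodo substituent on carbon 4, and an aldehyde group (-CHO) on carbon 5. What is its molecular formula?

Atom tally by fragment:
  CH3 → C:1 H:3
  CH2 → C:1 H:2
  CH(Cl) → C:1 H:1 Cl:1
  CH(I) → C:1 H:1 I:1
  CH2CHO → C:2 H:3 O:1
Element totals:
  C: 6
  H: 10
  Cl: 1
  I: 1
  O: 1

C6H10ClIO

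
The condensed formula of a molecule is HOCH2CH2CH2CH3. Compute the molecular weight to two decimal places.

74.12 g/mol

Atom tally by fragment:
  HOCH2 → C:1 H:3 O:1
  CH2 → C:1 H:2
  CH2 → C:1 H:2
  CH3 → C:1 H:3
Element totals:
  C: 4
  H: 10
  O: 1
Molecular formula: C4H10O.
  M = 4(12.011) + 10(1.008) + 15.999
    = 48.044 + 10.080 + 15.999 = 74.123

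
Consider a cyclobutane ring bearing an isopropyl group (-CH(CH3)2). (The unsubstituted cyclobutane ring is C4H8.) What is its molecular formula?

Atom tally by fragment:
  cyclobutane ring core → C:4 H:8
  (− 1 ring H displaced by substituents)
  + CH(CH3)2 → C:3 H:7
Element totals:
  C: 7
  H: 14

C7H14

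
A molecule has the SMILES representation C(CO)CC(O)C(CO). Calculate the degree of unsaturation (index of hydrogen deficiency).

0

Atom tally by fragment:
  HOCH2CH2 → C:2 H:5 O:1
  CH2 → C:1 H:2
  CH(OH) → C:1 H:2 O:1
  CH2CH2OH → C:2 H:5 O:1
Element totals:
  C: 6
  H: 14
  O: 3
Molecular formula: C6H14O3.
DoU = (2C + 2 + N − H − X) / 2 = (2·6 + 2 + 0 − 14 − 0) / 2 = 0.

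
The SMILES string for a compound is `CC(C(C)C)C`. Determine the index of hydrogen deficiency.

0

Atom tally by fragment:
  CH3 → C:1 H:3
  CH(CH(CH3)2) → C:4 H:8
  CH3 → C:1 H:3
Element totals:
  C: 6
  H: 14
Molecular formula: C6H14.
DoU = (2C + 2 + N − H − X) / 2 = (2·6 + 2 + 0 − 14 − 0) / 2 = 0.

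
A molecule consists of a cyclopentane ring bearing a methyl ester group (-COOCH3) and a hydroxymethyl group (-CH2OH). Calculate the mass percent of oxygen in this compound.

30.34%

Atom tally by fragment:
  cyclopentane ring core → C:5 H:10
  (− 2 ring H displaced by substituents)
  + COOCH3 → C:2 H:3 O:2
  + CH2OH → C:1 H:3 O:1
Element totals:
  C: 8
  H: 14
  O: 3
Molecular formula: C8H14O3.
Molar mass = 158.197 g/mol.
Mass from O: 3 × 15.999 = 47.997 g/mol.
%O = 47.997 / 158.197 × 100 = 30.34%.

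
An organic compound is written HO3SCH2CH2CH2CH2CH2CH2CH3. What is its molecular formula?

C7H16O3S

Atom tally by fragment:
  HO3SCH2 → C:1 H:3 S:1 O:3
  CH2 → C:1 H:2
  CH2 → C:1 H:2
  CH2 → C:1 H:2
  CH2 → C:1 H:2
  CH2 → C:1 H:2
  CH3 → C:1 H:3
Element totals:
  C: 7
  H: 16
  O: 3
  S: 1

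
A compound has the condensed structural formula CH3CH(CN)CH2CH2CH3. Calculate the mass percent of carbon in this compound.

74.17%

Atom tally by fragment:
  CH3 → C:1 H:3
  CH(CN) → C:2 H:1 N:1
  CH2 → C:1 H:2
  CH2 → C:1 H:2
  CH3 → C:1 H:3
Element totals:
  C: 6
  H: 11
  N: 1
Molecular formula: C6H11N.
Molar mass = 97.161 g/mol.
Mass from C: 6 × 12.011 = 72.066 g/mol.
%C = 72.066 / 97.161 × 100 = 74.17%.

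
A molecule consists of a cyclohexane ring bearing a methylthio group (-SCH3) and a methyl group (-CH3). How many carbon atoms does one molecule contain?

Atom tally by fragment:
  cyclohexane ring core → C:6 H:12
  (− 2 ring H displaced by substituents)
  + SCH3 → C:1 H:3 S:1
  + CH3 → C:1 H:3
Element totals:
  C: 8
  H: 16
  S: 1

8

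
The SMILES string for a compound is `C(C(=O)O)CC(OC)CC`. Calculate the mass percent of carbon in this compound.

57.51%

Atom tally by fragment:
  HOOCCH2 → C:2 H:3 O:2
  CH2 → C:1 H:2
  CH(OCH3) → C:2 H:4 O:1
  CH2 → C:1 H:2
  CH3 → C:1 H:3
Element totals:
  C: 7
  H: 14
  O: 3
Molecular formula: C7H14O3.
Molar mass = 146.186 g/mol.
Mass from C: 7 × 12.011 = 84.077 g/mol.
%C = 84.077 / 146.186 × 100 = 57.51%.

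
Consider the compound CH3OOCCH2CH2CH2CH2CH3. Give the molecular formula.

C7H14O2

Atom tally by fragment:
  CH3OOCCH2 → C:3 H:5 O:2
  CH2 → C:1 H:2
  CH2 → C:1 H:2
  CH2 → C:1 H:2
  CH3 → C:1 H:3
Element totals:
  C: 7
  H: 14
  O: 2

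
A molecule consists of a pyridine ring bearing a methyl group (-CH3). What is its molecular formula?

C6H7N

Atom tally by fragment:
  pyridine ring core → C:5 H:5 N:1
  (− 1 ring H displaced by substituents)
  + CH3 → C:1 H:3
Element totals:
  C: 6
  H: 7
  N: 1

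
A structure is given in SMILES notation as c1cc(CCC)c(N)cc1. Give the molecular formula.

C9H13N

Atom tally by fragment:
  benzene ring core → C:6 H:6
  (− 2 ring H displaced by substituents)
  + CH2CH2CH3 → C:3 H:7
  + NH2 → N:1 H:2
Element totals:
  C: 9
  H: 13
  N: 1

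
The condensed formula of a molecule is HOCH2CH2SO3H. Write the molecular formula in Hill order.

Atom tally by fragment:
  HOCH2 → C:1 H:3 O:1
  CH2SO3H → C:1 H:3 S:1 O:3
Element totals:
  C: 2
  H: 6
  O: 4
  S: 1

C2H6O4S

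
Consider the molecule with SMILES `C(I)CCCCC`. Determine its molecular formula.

Atom tally by fragment:
  ICH2 → C:1 H:2 I:1
  CH2 → C:1 H:2
  CH2 → C:1 H:2
  CH2 → C:1 H:2
  CH2 → C:1 H:2
  CH3 → C:1 H:3
Element totals:
  C: 6
  H: 13
  I: 1

C6H13I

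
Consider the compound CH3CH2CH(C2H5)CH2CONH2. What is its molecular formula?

C7H15NO

Element totals:
  C: 7
  H: 15
  N: 1
  O: 1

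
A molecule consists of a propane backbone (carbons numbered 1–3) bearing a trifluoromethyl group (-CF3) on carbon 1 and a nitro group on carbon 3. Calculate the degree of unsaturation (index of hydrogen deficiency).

Atom tally by fragment:
  F3CCH2 → C:2 H:2 F:3
  CH2 → C:1 H:2
  CH2NO2 → C:1 H:2 N:1 O:2
Element totals:
  C: 4
  H: 6
  F: 3
  N: 1
  O: 2
Molecular formula: C4H6F3NO2.
DoU = (2C + 2 + N − H − X) / 2 = (2·4 + 2 + 1 − 6 − 3) / 2 = 1.

1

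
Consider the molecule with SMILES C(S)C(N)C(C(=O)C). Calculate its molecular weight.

133.21 g/mol

Atom tally by fragment:
  HSCH2 → C:1 H:3 S:1
  CH(NH2) → C:1 H:3 N:1
  CH2COCH3 → C:3 H:5 O:1
Element totals:
  C: 5
  H: 11
  N: 1
  O: 1
  S: 1
Molecular formula: C5H11NOS.
  M = 5(12.011) + 11(1.008) + 14.007 + 15.999 + 32.06
    = 60.055 + 11.088 + 14.007 + 15.999 + 32.060 = 133.209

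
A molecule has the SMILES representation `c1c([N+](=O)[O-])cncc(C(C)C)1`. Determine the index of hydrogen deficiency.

Atom tally by fragment:
  pyridine ring core → C:5 H:5 N:1
  (− 2 ring H displaced by substituents)
  + NO2 → N:1 O:2
  + CH(CH3)2 → C:3 H:7
Element totals:
  C: 8
  H: 10
  N: 2
  O: 2
Molecular formula: C8H10N2O2.
DoU = (2C + 2 + N − H − X) / 2 = (2·8 + 2 + 2 − 10 − 0) / 2 = 5.

5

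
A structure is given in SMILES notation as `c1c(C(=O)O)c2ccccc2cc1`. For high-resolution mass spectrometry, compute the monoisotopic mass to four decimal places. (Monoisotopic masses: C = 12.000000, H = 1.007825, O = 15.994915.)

172.0524

Atom tally by fragment:
  naphthalene ring system core → C:10 H:8
  (− 1 ring H displaced by substituents)
  + COOH → C:1 H:1 O:2
Element totals:
  C: 11
  H: 8
  O: 2
Molecular formula: C11H8O2.
  M = 11(12.0) + 8(1.007825) + 2(15.994915)
    = 132.000000 + 8.062600 + 31.989830 = 172.052430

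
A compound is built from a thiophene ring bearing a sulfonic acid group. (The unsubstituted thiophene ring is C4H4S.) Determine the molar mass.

164.19 g/mol

Atom tally by fragment:
  thiophene ring core → C:4 H:4 S:1
  (− 1 ring H displaced by substituents)
  + SO3H → S:1 O:3 H:1
Element totals:
  C: 4
  H: 4
  O: 3
  S: 2
Molecular formula: C4H4O3S2.
  M = 4(12.011) + 4(1.008) + 3(15.999) + 2(32.06)
    = 48.044 + 4.032 + 47.997 + 64.120 = 164.193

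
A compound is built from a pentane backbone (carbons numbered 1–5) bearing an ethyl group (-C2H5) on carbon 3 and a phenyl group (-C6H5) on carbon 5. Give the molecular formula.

C13H20

Atom tally by fragment:
  CH3 → C:1 H:3
  CH2 → C:1 H:2
  CH(C2H5) → C:3 H:6
  CH2 → C:1 H:2
  CH2C6H5 → C:7 H:7
Element totals:
  C: 13
  H: 20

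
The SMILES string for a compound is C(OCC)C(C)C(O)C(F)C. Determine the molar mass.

Atom tally by fragment:
  C2H5OCH2 → C:3 H:7 O:1
  CH(CH3) → C:2 H:4
  CH(OH) → C:1 H:2 O:1
  CH(F) → C:1 H:1 F:1
  CH3 → C:1 H:3
Element totals:
  C: 8
  H: 17
  F: 1
  O: 2
Molecular formula: C8H17FO2.
  M = 8(12.011) + 17(1.008) + 18.998 + 2(15.999)
    = 96.088 + 17.136 + 18.998 + 31.998 = 164.220

164.22 g/mol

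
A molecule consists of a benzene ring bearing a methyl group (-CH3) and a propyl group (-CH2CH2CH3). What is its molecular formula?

Atom tally by fragment:
  benzene ring core → C:6 H:6
  (− 2 ring H displaced by substituents)
  + CH3 → C:1 H:3
  + CH2CH2CH3 → C:3 H:7
Element totals:
  C: 10
  H: 14

C10H14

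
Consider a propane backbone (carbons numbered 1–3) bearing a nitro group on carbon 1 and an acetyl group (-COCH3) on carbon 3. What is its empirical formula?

C5H9NO3

Atom tally by fragment:
  O2NCH2 → C:1 H:2 N:1 O:2
  CH2 → C:1 H:2
  CH2COCH3 → C:3 H:5 O:1
Element totals:
  C: 5
  H: 9
  N: 1
  O: 3
Molecular formula: C5H9NO3.
gcd of subscripts (5, 9, 1, 3) = 1, so the empirical formula equals the molecular formula.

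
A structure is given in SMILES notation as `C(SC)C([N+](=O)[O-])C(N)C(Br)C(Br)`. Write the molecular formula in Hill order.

C6H12Br2N2O2S

Atom tally by fragment:
  CH3SCH2 → C:2 H:5 S:1
  CH(NO2) → C:1 H:1 N:1 O:2
  CH(NH2) → C:1 H:3 N:1
  CH(Br) → C:1 H:1 Br:1
  CH2Br → C:1 H:2 Br:1
Element totals:
  C: 6
  H: 12
  Br: 2
  N: 2
  O: 2
  S: 1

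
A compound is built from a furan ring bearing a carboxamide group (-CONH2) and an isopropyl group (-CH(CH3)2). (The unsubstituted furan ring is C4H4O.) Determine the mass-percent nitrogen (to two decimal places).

Atom tally by fragment:
  furan ring core → C:4 H:4 O:1
  (− 2 ring H displaced by substituents)
  + CONH2 → C:1 H:2 O:1 N:1
  + CH(CH3)2 → C:3 H:7
Element totals:
  C: 8
  H: 11
  N: 1
  O: 2
Molecular formula: C8H11NO2.
Molar mass = 153.181 g/mol.
Mass from N: 1 × 14.007 = 14.007 g/mol.
%N = 14.007 / 153.181 × 100 = 9.14%.

9.14%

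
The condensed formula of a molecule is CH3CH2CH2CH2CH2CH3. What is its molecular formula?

Atom tally by fragment:
  CH3 → C:1 H:3
  CH2 → C:1 H:2
  CH2 → C:1 H:2
  CH2 → C:1 H:2
  CH2 → C:1 H:2
  CH3 → C:1 H:3
Element totals:
  C: 6
  H: 14

C6H14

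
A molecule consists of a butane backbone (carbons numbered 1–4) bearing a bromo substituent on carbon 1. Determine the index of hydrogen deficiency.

0

Atom tally by fragment:
  BrCH2 → C:1 H:2 Br:1
  CH2 → C:1 H:2
  CH2 → C:1 H:2
  CH3 → C:1 H:3
Element totals:
  C: 4
  H: 9
  Br: 1
Molecular formula: C4H9Br.
DoU = (2C + 2 + N − H − X) / 2 = (2·4 + 2 + 0 − 9 − 1) / 2 = 0.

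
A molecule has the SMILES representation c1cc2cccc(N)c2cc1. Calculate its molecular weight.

Atom tally by fragment:
  naphthalene ring system core → C:10 H:8
  (− 1 ring H displaced by substituents)
  + NH2 → N:1 H:2
Element totals:
  C: 10
  H: 9
  N: 1
Molecular formula: C10H9N.
  M = 10(12.011) + 9(1.008) + 14.007
    = 120.110 + 9.072 + 14.007 = 143.189

143.19 g/mol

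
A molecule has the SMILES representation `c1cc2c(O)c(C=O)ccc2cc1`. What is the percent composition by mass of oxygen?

Atom tally by fragment:
  naphthalene ring system core → C:10 H:8
  (− 2 ring H displaced by substituents)
  + OH → O:1 H:1
  + CHO → C:1 H:1 O:1
Element totals:
  C: 11
  H: 8
  O: 2
Molecular formula: C11H8O2.
Molar mass = 172.183 g/mol.
Mass from O: 2 × 15.999 = 31.998 g/mol.
%O = 31.998 / 172.183 × 100 = 18.58%.

18.58%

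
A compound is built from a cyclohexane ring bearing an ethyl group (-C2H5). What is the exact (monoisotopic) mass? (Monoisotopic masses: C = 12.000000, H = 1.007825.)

Atom tally by fragment:
  cyclohexane ring core → C:6 H:12
  (− 1 ring H displaced by substituents)
  + C2H5 → C:2 H:5
Element totals:
  C: 8
  H: 16
Molecular formula: C8H16.
  M = 8(12.0) + 16(1.007825)
    = 96.000000 + 16.125200 = 112.125200

112.1252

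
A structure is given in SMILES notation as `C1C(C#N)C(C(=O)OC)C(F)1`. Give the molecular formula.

Atom tally by fragment:
  cyclobutane ring core → C:4 H:8
  (− 3 ring H displaced by substituents)
  + CN → C:1 N:1
  + COOCH3 → C:2 H:3 O:2
  + F → F:1
Element totals:
  C: 7
  H: 8
  F: 1
  N: 1
  O: 2

C7H8FNO2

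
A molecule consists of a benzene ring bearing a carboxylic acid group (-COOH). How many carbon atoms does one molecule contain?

7

Atom tally by fragment:
  benzene ring core → C:6 H:6
  (− 1 ring H displaced by substituents)
  + COOH → C:1 H:1 O:2
Element totals:
  C: 7
  H: 6
  O: 2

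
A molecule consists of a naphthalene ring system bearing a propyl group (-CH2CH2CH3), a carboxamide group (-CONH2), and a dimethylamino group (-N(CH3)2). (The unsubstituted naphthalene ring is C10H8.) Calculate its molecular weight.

Atom tally by fragment:
  naphthalene ring system core → C:10 H:8
  (− 3 ring H displaced by substituents)
  + CH2CH2CH3 → C:3 H:7
  + CONH2 → C:1 H:2 O:1 N:1
  + N(CH3)2 → N:1 C:2 H:6
Element totals:
  C: 16
  H: 20
  N: 2
  O: 1
Molecular formula: C16H20N2O.
  M = 16(12.011) + 20(1.008) + 2(14.007) + 15.999
    = 192.176 + 20.160 + 28.014 + 15.999 = 256.349

256.35 g/mol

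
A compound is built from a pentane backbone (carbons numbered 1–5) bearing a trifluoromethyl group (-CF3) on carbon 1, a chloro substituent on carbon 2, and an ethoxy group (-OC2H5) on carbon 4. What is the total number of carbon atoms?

Atom tally by fragment:
  F3CCH2 → C:2 H:2 F:3
  CH(Cl) → C:1 H:1 Cl:1
  CH2 → C:1 H:2
  CH(OC2H5) → C:3 H:6 O:1
  CH3 → C:1 H:3
Element totals:
  C: 8
  H: 14
  Cl: 1
  F: 3
  O: 1

8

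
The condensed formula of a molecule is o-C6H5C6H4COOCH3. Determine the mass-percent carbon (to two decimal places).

Element totals:
  C: 14
  H: 12
  O: 2
Molecular formula: C14H12O2.
Molar mass = 212.248 g/mol.
Mass from C: 14 × 12.011 = 168.154 g/mol.
%C = 168.154 / 212.248 × 100 = 79.23%.

79.23%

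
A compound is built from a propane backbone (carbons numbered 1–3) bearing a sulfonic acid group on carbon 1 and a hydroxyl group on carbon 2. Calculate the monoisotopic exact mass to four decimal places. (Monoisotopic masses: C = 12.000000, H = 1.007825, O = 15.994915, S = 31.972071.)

140.0143

Atom tally by fragment:
  HO3SCH2 → C:1 H:3 S:1 O:3
  CH(OH) → C:1 H:2 O:1
  CH3 → C:1 H:3
Element totals:
  C: 3
  H: 8
  O: 4
  S: 1
Molecular formula: C3H8O4S.
  M = 3(12.0) + 8(1.007825) + 4(15.994915) + 31.972071
    = 36.000000 + 8.062600 + 63.979660 + 31.972071 = 140.014331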